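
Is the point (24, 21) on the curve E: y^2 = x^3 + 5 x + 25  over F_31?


Check whether y^2 = x^3 + 5 x + 25 (mod 31) for (x, y) = (24, 21).
LHS: y^2 = 21^2 mod 31 = 7
RHS: x^3 + 5 x + 25 = 24^3 + 5*24 + 25 mod 31 = 19
LHS != RHS

No, not on the curve


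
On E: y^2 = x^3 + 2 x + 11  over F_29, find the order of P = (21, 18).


Compute successive multiples of P until we hit O:
  1P = (21, 18)
  2P = (7, 22)
  3P = (7, 7)
  4P = (21, 11)
  5P = O

ord(P) = 5


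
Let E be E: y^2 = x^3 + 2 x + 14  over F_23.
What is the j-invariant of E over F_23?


Delta = -16(4 a^3 + 27 b^2) mod 23 = 8
-1728 * (4 a)^3 = -1728 * (4*2)^3 mod 23 = 5
j = 5 * 8^(-1) mod 23 = 15

j = 15 (mod 23)


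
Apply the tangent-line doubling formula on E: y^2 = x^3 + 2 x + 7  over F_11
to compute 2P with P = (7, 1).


Doubling: s = (3 x1^2 + a) / (2 y1)
s = (3*7^2 + 2) / (2*1) mod 11 = 3
x3 = s^2 - 2 x1 mod 11 = 3^2 - 2*7 = 6
y3 = s (x1 - x3) - y1 mod 11 = 3 * (7 - 6) - 1 = 2

2P = (6, 2)


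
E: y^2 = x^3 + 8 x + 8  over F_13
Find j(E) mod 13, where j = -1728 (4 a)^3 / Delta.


Delta = -16(4 a^3 + 27 b^2) mod 13 = 8
-1728 * (4 a)^3 = -1728 * (4*8)^3 mod 13 = 8
j = 8 * 8^(-1) mod 13 = 1

j = 1 (mod 13)


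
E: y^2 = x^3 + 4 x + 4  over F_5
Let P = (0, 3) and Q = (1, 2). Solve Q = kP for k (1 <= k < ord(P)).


Enumerate multiples of P until we hit Q = (1, 2):
  1P = (0, 3)
  2P = (1, 3)
  3P = (4, 2)
  4P = (2, 0)
  5P = (4, 3)
  6P = (1, 2)
Match found at i = 6.

k = 6


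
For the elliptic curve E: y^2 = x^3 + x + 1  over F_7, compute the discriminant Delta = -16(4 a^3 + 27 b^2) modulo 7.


4 a^3 + 27 b^2 = 4*1^3 + 27*1^2 = 4 + 27 = 31
Delta = -16 * (31) = -496
Delta mod 7 = 1

Delta = 1 (mod 7)


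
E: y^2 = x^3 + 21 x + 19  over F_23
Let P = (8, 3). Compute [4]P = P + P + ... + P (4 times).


k = 4 = 100_2 (binary, LSB first: 001)
Double-and-add from P = (8, 3):
  bit 0 = 0: acc unchanged = O
  bit 1 = 0: acc unchanged = O
  bit 2 = 1: acc = O + (8, 3) = (8, 3)

4P = (8, 3)


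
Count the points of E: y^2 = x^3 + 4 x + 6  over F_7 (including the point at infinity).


For each x in F_7, count y with y^2 = x^3 + 4 x + 6 mod 7:
  x = 1: RHS = 4, y in [2, 5]  -> 2 point(s)
  x = 2: RHS = 1, y in [1, 6]  -> 2 point(s)
  x = 4: RHS = 2, y in [3, 4]  -> 2 point(s)
  x = 5: RHS = 4, y in [2, 5]  -> 2 point(s)
  x = 6: RHS = 1, y in [1, 6]  -> 2 point(s)
Affine points: 10. Add the point at infinity: total = 11.

#E(F_7) = 11


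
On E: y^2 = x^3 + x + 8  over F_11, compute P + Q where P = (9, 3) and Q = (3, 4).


P != Q, so use the chord formula.
s = (y2 - y1) / (x2 - x1) = (1) / (5) mod 11 = 9
x3 = s^2 - x1 - x2 mod 11 = 9^2 - 9 - 3 = 3
y3 = s (x1 - x3) - y1 mod 11 = 9 * (9 - 3) - 3 = 7

P + Q = (3, 7)


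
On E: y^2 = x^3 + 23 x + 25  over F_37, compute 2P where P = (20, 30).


Doubling: s = (3 x1^2 + a) / (2 y1)
s = (3*20^2 + 23) / (2*30) mod 37 = 21
x3 = s^2 - 2 x1 mod 37 = 21^2 - 2*20 = 31
y3 = s (x1 - x3) - y1 mod 37 = 21 * (20 - 31) - 30 = 35

2P = (31, 35)


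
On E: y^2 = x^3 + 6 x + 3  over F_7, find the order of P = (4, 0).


Compute successive multiples of P until we hit O:
  1P = (4, 0)
  2P = O

ord(P) = 2


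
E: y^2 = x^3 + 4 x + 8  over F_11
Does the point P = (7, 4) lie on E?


Check whether y^2 = x^3 + 4 x + 8 (mod 11) for (x, y) = (7, 4).
LHS: y^2 = 4^2 mod 11 = 5
RHS: x^3 + 4 x + 8 = 7^3 + 4*7 + 8 mod 11 = 5
LHS = RHS

Yes, on the curve


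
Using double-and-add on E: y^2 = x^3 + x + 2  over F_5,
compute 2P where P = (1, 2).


k = 2 = 10_2 (binary, LSB first: 01)
Double-and-add from P = (1, 2):
  bit 0 = 0: acc unchanged = O
  bit 1 = 1: acc = O + (4, 0) = (4, 0)

2P = (4, 0)


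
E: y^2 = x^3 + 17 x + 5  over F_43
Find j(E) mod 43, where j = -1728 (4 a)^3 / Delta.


Delta = -16(4 a^3 + 27 b^2) mod 43 = 20
-1728 * (4 a)^3 = -1728 * (4*17)^3 mod 43 = 1
j = 1 * 20^(-1) mod 43 = 28

j = 28 (mod 43)


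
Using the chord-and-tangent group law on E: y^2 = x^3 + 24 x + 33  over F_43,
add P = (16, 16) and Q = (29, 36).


P != Q, so use the chord formula.
s = (y2 - y1) / (x2 - x1) = (20) / (13) mod 43 = 28
x3 = s^2 - x1 - x2 mod 43 = 28^2 - 16 - 29 = 8
y3 = s (x1 - x3) - y1 mod 43 = 28 * (16 - 8) - 16 = 36

P + Q = (8, 36)


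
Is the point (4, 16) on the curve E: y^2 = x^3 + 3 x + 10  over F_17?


Check whether y^2 = x^3 + 3 x + 10 (mod 17) for (x, y) = (4, 16).
LHS: y^2 = 16^2 mod 17 = 1
RHS: x^3 + 3 x + 10 = 4^3 + 3*4 + 10 mod 17 = 1
LHS = RHS

Yes, on the curve


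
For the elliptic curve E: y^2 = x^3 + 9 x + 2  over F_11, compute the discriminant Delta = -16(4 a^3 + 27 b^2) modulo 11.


4 a^3 + 27 b^2 = 4*9^3 + 27*2^2 = 2916 + 108 = 3024
Delta = -16 * (3024) = -48384
Delta mod 11 = 5

Delta = 5 (mod 11)


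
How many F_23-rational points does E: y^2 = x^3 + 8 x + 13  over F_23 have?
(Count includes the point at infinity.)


For each x in F_23, count y with y^2 = x^3 + 8 x + 13 mod 23:
  x = 0: RHS = 13, y in [6, 17]  -> 2 point(s)
  x = 3: RHS = 18, y in [8, 15]  -> 2 point(s)
  x = 6: RHS = 1, y in [1, 22]  -> 2 point(s)
  x = 9: RHS = 9, y in [3, 20]  -> 2 point(s)
  x = 10: RHS = 12, y in [9, 14]  -> 2 point(s)
  x = 11: RHS = 6, y in [11, 12]  -> 2 point(s)
  x = 15: RHS = 12, y in [9, 14]  -> 2 point(s)
  x = 17: RHS = 2, y in [5, 18]  -> 2 point(s)
  x = 18: RHS = 9, y in [3, 20]  -> 2 point(s)
  x = 19: RHS = 9, y in [3, 20]  -> 2 point(s)
  x = 20: RHS = 8, y in [10, 13]  -> 2 point(s)
  x = 21: RHS = 12, y in [9, 14]  -> 2 point(s)
  x = 22: RHS = 4, y in [2, 21]  -> 2 point(s)
Affine points: 26. Add the point at infinity: total = 27.

#E(F_23) = 27


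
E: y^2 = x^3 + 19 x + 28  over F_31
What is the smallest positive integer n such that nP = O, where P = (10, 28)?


Compute successive multiples of P until we hit O:
  1P = (10, 28)
  2P = (21, 4)
  3P = (25, 16)
  4P = (14, 0)
  5P = (25, 15)
  6P = (21, 27)
  7P = (10, 3)
  8P = O

ord(P) = 8


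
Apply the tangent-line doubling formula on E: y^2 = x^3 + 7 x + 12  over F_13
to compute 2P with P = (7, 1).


Doubling: s = (3 x1^2 + a) / (2 y1)
s = (3*7^2 + 7) / (2*1) mod 13 = 12
x3 = s^2 - 2 x1 mod 13 = 12^2 - 2*7 = 0
y3 = s (x1 - x3) - y1 mod 13 = 12 * (7 - 0) - 1 = 5

2P = (0, 5)


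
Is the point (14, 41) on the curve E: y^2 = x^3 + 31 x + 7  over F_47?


Check whether y^2 = x^3 + 31 x + 7 (mod 47) for (x, y) = (14, 41).
LHS: y^2 = 41^2 mod 47 = 36
RHS: x^3 + 31 x + 7 = 14^3 + 31*14 + 7 mod 47 = 36
LHS = RHS

Yes, on the curve


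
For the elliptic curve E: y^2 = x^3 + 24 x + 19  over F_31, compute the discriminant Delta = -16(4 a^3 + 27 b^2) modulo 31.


4 a^3 + 27 b^2 = 4*24^3 + 27*19^2 = 55296 + 9747 = 65043
Delta = -16 * (65043) = -1040688
Delta mod 31 = 13

Delta = 13 (mod 31)


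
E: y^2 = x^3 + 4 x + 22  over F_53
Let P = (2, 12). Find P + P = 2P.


Doubling: s = (3 x1^2 + a) / (2 y1)
s = (3*2^2 + 4) / (2*12) mod 53 = 36
x3 = s^2 - 2 x1 mod 53 = 36^2 - 2*2 = 20
y3 = s (x1 - x3) - y1 mod 53 = 36 * (2 - 20) - 12 = 29

2P = (20, 29)


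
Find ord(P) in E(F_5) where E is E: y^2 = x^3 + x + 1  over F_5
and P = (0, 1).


Compute successive multiples of P until we hit O:
  1P = (0, 1)
  2P = (4, 2)
  3P = (2, 1)
  4P = (3, 4)
  5P = (3, 1)
  6P = (2, 4)
  7P = (4, 3)
  8P = (0, 4)
  ... (continuing to 9P)
  9P = O

ord(P) = 9


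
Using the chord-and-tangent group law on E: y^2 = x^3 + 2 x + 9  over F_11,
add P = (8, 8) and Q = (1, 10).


P != Q, so use the chord formula.
s = (y2 - y1) / (x2 - x1) = (2) / (4) mod 11 = 6
x3 = s^2 - x1 - x2 mod 11 = 6^2 - 8 - 1 = 5
y3 = s (x1 - x3) - y1 mod 11 = 6 * (8 - 5) - 8 = 10

P + Q = (5, 10)


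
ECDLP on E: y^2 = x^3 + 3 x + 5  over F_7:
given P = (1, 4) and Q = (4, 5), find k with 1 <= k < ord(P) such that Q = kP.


Enumerate multiples of P until we hit Q = (4, 5):
  1P = (1, 4)
  2P = (6, 1)
  3P = (4, 2)
  4P = (4, 5)
Match found at i = 4.

k = 4


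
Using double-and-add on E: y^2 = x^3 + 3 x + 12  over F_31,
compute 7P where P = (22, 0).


k = 7 = 111_2 (binary, LSB first: 111)
Double-and-add from P = (22, 0):
  bit 0 = 1: acc = O + (22, 0) = (22, 0)
  bit 1 = 1: acc = (22, 0) + O = (22, 0)
  bit 2 = 1: acc = (22, 0) + O = (22, 0)

7P = (22, 0)


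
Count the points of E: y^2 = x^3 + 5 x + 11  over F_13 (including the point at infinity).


For each x in F_13, count y with y^2 = x^3 + 5 x + 11 mod 13:
  x = 1: RHS = 4, y in [2, 11]  -> 2 point(s)
  x = 2: RHS = 3, y in [4, 9]  -> 2 point(s)
  x = 3: RHS = 1, y in [1, 12]  -> 2 point(s)
  x = 4: RHS = 4, y in [2, 11]  -> 2 point(s)
  x = 6: RHS = 10, y in [6, 7]  -> 2 point(s)
  x = 7: RHS = 12, y in [5, 8]  -> 2 point(s)
  x = 8: RHS = 4, y in [2, 11]  -> 2 point(s)
Affine points: 14. Add the point at infinity: total = 15.

#E(F_13) = 15


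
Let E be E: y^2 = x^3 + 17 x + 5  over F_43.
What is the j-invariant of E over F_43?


Delta = -16(4 a^3 + 27 b^2) mod 43 = 20
-1728 * (4 a)^3 = -1728 * (4*17)^3 mod 43 = 1
j = 1 * 20^(-1) mod 43 = 28

j = 28 (mod 43)


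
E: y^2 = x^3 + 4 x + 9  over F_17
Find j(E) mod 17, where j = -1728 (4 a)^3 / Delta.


Delta = -16(4 a^3 + 27 b^2) mod 17 = 12
-1728 * (4 a)^3 = -1728 * (4*4)^3 mod 17 = 11
j = 11 * 12^(-1) mod 17 = 8

j = 8 (mod 17)


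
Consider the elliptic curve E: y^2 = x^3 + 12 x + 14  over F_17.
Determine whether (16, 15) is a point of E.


Check whether y^2 = x^3 + 12 x + 14 (mod 17) for (x, y) = (16, 15).
LHS: y^2 = 15^2 mod 17 = 4
RHS: x^3 + 12 x + 14 = 16^3 + 12*16 + 14 mod 17 = 1
LHS != RHS

No, not on the curve


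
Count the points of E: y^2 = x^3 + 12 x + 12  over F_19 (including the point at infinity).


For each x in F_19, count y with y^2 = x^3 + 12 x + 12 mod 19:
  x = 1: RHS = 6, y in [5, 14]  -> 2 point(s)
  x = 2: RHS = 6, y in [5, 14]  -> 2 point(s)
  x = 5: RHS = 7, y in [8, 11]  -> 2 point(s)
  x = 10: RHS = 11, y in [7, 12]  -> 2 point(s)
  x = 13: RHS = 9, y in [3, 16]  -> 2 point(s)
  x = 14: RHS = 17, y in [6, 13]  -> 2 point(s)
  x = 16: RHS = 6, y in [5, 14]  -> 2 point(s)
Affine points: 14. Add the point at infinity: total = 15.

#E(F_19) = 15


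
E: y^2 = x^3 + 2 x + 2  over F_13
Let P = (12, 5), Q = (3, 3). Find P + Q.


P != Q, so use the chord formula.
s = (y2 - y1) / (x2 - x1) = (11) / (4) mod 13 = 6
x3 = s^2 - x1 - x2 mod 13 = 6^2 - 12 - 3 = 8
y3 = s (x1 - x3) - y1 mod 13 = 6 * (12 - 8) - 5 = 6

P + Q = (8, 6)


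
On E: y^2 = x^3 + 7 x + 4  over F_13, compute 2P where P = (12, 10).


Doubling: s = (3 x1^2 + a) / (2 y1)
s = (3*12^2 + 7) / (2*10) mod 13 = 7
x3 = s^2 - 2 x1 mod 13 = 7^2 - 2*12 = 12
y3 = s (x1 - x3) - y1 mod 13 = 7 * (12 - 12) - 10 = 3

2P = (12, 3)


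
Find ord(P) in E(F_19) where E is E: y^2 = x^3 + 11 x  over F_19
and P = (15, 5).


Compute successive multiples of P until we hit O:
  1P = (15, 5)
  2P = (5, 16)
  3P = (8, 12)
  4P = (16, 15)
  5P = (12, 6)
  6P = (9, 12)
  7P = (18, 8)
  8P = (6, 4)
  ... (continuing to 20P)
  20P = O

ord(P) = 20


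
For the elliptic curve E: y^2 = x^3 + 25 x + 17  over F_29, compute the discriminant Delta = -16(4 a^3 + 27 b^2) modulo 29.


4 a^3 + 27 b^2 = 4*25^3 + 27*17^2 = 62500 + 7803 = 70303
Delta = -16 * (70303) = -1124848
Delta mod 29 = 4

Delta = 4 (mod 29)


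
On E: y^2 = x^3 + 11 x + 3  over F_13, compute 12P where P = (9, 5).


k = 12 = 1100_2 (binary, LSB first: 0011)
Double-and-add from P = (9, 5):
  bit 0 = 0: acc unchanged = O
  bit 1 = 0: acc unchanged = O
  bit 2 = 1: acc = O + (11, 8) = (11, 8)
  bit 3 = 1: acc = (11, 8) + (5, 12) = (9, 8)

12P = (9, 8)


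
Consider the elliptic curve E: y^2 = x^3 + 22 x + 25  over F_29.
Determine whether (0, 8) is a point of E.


Check whether y^2 = x^3 + 22 x + 25 (mod 29) for (x, y) = (0, 8).
LHS: y^2 = 8^2 mod 29 = 6
RHS: x^3 + 22 x + 25 = 0^3 + 22*0 + 25 mod 29 = 25
LHS != RHS

No, not on the curve


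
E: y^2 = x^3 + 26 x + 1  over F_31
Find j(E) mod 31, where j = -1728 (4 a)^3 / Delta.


Delta = -16(4 a^3 + 27 b^2) mod 31 = 4
-1728 * (4 a)^3 = -1728 * (4*26)^3 mod 31 = 15
j = 15 * 4^(-1) mod 31 = 27

j = 27 (mod 31)


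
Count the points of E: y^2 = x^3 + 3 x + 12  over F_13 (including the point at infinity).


For each x in F_13, count y with y^2 = x^3 + 3 x + 12 mod 13:
  x = 0: RHS = 12, y in [5, 8]  -> 2 point(s)
  x = 1: RHS = 3, y in [4, 9]  -> 2 point(s)
  x = 2: RHS = 0, y in [0]  -> 1 point(s)
  x = 3: RHS = 9, y in [3, 10]  -> 2 point(s)
  x = 4: RHS = 10, y in [6, 7]  -> 2 point(s)
  x = 5: RHS = 9, y in [3, 10]  -> 2 point(s)
  x = 6: RHS = 12, y in [5, 8]  -> 2 point(s)
  x = 7: RHS = 12, y in [5, 8]  -> 2 point(s)
  x = 9: RHS = 1, y in [1, 12]  -> 2 point(s)
Affine points: 17. Add the point at infinity: total = 18.

#E(F_13) = 18


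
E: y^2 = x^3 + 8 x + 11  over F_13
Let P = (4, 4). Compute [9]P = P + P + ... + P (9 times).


k = 9 = 1001_2 (binary, LSB first: 1001)
Double-and-add from P = (4, 4):
  bit 0 = 1: acc = O + (4, 4) = (4, 4)
  bit 1 = 0: acc unchanged = (4, 4)
  bit 2 = 0: acc unchanged = (4, 4)
  bit 3 = 1: acc = (4, 4) + (2, 3) = (4, 9)

9P = (4, 9)


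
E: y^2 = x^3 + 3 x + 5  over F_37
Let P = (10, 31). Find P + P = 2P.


Doubling: s = (3 x1^2 + a) / (2 y1)
s = (3*10^2 + 3) / (2*31) mod 37 = 21
x3 = s^2 - 2 x1 mod 37 = 21^2 - 2*10 = 14
y3 = s (x1 - x3) - y1 mod 37 = 21 * (10 - 14) - 31 = 33

2P = (14, 33)


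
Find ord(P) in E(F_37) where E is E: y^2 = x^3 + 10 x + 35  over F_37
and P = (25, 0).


Compute successive multiples of P until we hit O:
  1P = (25, 0)
  2P = O

ord(P) = 2


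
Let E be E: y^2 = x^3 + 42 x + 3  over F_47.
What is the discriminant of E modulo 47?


4 a^3 + 27 b^2 = 4*42^3 + 27*3^2 = 296352 + 243 = 296595
Delta = -16 * (296595) = -4745520
Delta mod 47 = 23

Delta = 23 (mod 47)


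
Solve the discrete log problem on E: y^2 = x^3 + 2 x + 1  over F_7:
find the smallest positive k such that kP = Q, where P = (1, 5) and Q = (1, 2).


Enumerate multiples of P until we hit Q = (1, 2):
  1P = (1, 5)
  2P = (0, 6)
  3P = (0, 1)
  4P = (1, 2)
Match found at i = 4.

k = 4


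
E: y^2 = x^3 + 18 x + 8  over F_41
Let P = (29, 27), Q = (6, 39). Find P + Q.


P != Q, so use the chord formula.
s = (y2 - y1) / (x2 - x1) = (12) / (18) mod 41 = 28
x3 = s^2 - x1 - x2 mod 41 = 28^2 - 29 - 6 = 11
y3 = s (x1 - x3) - y1 mod 41 = 28 * (29 - 11) - 27 = 26

P + Q = (11, 26)


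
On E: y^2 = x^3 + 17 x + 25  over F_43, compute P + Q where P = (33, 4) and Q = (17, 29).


P != Q, so use the chord formula.
s = (y2 - y1) / (x2 - x1) = (25) / (27) mod 43 = 28
x3 = s^2 - x1 - x2 mod 43 = 28^2 - 33 - 17 = 3
y3 = s (x1 - x3) - y1 mod 43 = 28 * (33 - 3) - 4 = 19

P + Q = (3, 19)


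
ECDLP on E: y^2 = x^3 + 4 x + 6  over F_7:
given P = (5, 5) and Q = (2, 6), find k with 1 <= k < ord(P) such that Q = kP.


Enumerate multiples of P until we hit Q = (2, 6):
  1P = (5, 5)
  2P = (6, 6)
  3P = (4, 3)
  4P = (2, 1)
  5P = (1, 5)
  6P = (1, 2)
  7P = (2, 6)
Match found at i = 7.

k = 7


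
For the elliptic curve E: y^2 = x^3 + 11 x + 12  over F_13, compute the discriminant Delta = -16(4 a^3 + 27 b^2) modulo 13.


4 a^3 + 27 b^2 = 4*11^3 + 27*12^2 = 5324 + 3888 = 9212
Delta = -16 * (9212) = -147392
Delta mod 13 = 2

Delta = 2 (mod 13)


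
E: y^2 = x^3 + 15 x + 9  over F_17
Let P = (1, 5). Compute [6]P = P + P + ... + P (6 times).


k = 6 = 110_2 (binary, LSB first: 011)
Double-and-add from P = (1, 5):
  bit 0 = 0: acc unchanged = O
  bit 1 = 1: acc = O + (6, 3) = (6, 3)
  bit 2 = 1: acc = (6, 3) + (13, 15) = (11, 3)

6P = (11, 3)


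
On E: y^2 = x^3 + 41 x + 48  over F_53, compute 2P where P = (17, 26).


Doubling: s = (3 x1^2 + a) / (2 y1)
s = (3*17^2 + 41) / (2*26) mod 53 = 46
x3 = s^2 - 2 x1 mod 53 = 46^2 - 2*17 = 15
y3 = s (x1 - x3) - y1 mod 53 = 46 * (17 - 15) - 26 = 13

2P = (15, 13)


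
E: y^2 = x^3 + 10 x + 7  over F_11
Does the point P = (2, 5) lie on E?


Check whether y^2 = x^3 + 10 x + 7 (mod 11) for (x, y) = (2, 5).
LHS: y^2 = 5^2 mod 11 = 3
RHS: x^3 + 10 x + 7 = 2^3 + 10*2 + 7 mod 11 = 2
LHS != RHS

No, not on the curve


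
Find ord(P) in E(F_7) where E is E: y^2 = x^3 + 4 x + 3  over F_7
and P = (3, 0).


Compute successive multiples of P until we hit O:
  1P = (3, 0)
  2P = O

ord(P) = 2


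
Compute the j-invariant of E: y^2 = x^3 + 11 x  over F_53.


Delta = -16(4 a^3 + 27 b^2) mod 53 = 40
-1728 * (4 a)^3 = -1728 * (4*11)^3 mod 53 = 8
j = 8 * 40^(-1) mod 53 = 32

j = 32 (mod 53)


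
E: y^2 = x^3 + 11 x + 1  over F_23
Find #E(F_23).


For each x in F_23, count y with y^2 = x^3 + 11 x + 1 mod 23:
  x = 0: RHS = 1, y in [1, 22]  -> 2 point(s)
  x = 1: RHS = 13, y in [6, 17]  -> 2 point(s)
  x = 2: RHS = 8, y in [10, 13]  -> 2 point(s)
  x = 8: RHS = 3, y in [7, 16]  -> 2 point(s)
  x = 9: RHS = 1, y in [1, 22]  -> 2 point(s)
  x = 11: RHS = 4, y in [2, 21]  -> 2 point(s)
  x = 13: RHS = 18, y in [8, 15]  -> 2 point(s)
  x = 14: RHS = 1, y in [1, 22]  -> 2 point(s)
  x = 16: RHS = 18, y in [8, 15]  -> 2 point(s)
  x = 17: RHS = 18, y in [8, 15]  -> 2 point(s)
  x = 19: RHS = 8, y in [10, 13]  -> 2 point(s)
  x = 22: RHS = 12, y in [9, 14]  -> 2 point(s)
Affine points: 24. Add the point at infinity: total = 25.

#E(F_23) = 25


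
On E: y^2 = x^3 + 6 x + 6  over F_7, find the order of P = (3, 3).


Compute successive multiples of P until we hit O:
  1P = (3, 3)
  2P = (5, 0)
  3P = (3, 4)
  4P = O

ord(P) = 4


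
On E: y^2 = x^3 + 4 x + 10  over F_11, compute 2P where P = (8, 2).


Doubling: s = (3 x1^2 + a) / (2 y1)
s = (3*8^2 + 4) / (2*2) mod 11 = 5
x3 = s^2 - 2 x1 mod 11 = 5^2 - 2*8 = 9
y3 = s (x1 - x3) - y1 mod 11 = 5 * (8 - 9) - 2 = 4

2P = (9, 4)


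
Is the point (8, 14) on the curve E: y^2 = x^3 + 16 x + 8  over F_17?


Check whether y^2 = x^3 + 16 x + 8 (mod 17) for (x, y) = (8, 14).
LHS: y^2 = 14^2 mod 17 = 9
RHS: x^3 + 16 x + 8 = 8^3 + 16*8 + 8 mod 17 = 2
LHS != RHS

No, not on the curve


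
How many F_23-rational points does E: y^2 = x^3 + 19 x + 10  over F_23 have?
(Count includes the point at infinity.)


For each x in F_23, count y with y^2 = x^3 + 19 x + 10 mod 23:
  x = 3: RHS = 2, y in [5, 18]  -> 2 point(s)
  x = 4: RHS = 12, y in [9, 14]  -> 2 point(s)
  x = 5: RHS = 0, y in [0]  -> 1 point(s)
  x = 6: RHS = 18, y in [8, 15]  -> 2 point(s)
  x = 7: RHS = 3, y in [7, 16]  -> 2 point(s)
  x = 9: RHS = 13, y in [6, 17]  -> 2 point(s)
  x = 10: RHS = 4, y in [2, 21]  -> 2 point(s)
  x = 11: RHS = 9, y in [3, 20]  -> 2 point(s)
  x = 13: RHS = 16, y in [4, 19]  -> 2 point(s)
  x = 15: RHS = 13, y in [6, 17]  -> 2 point(s)
  x = 17: RHS = 2, y in [5, 18]  -> 2 point(s)
  x = 19: RHS = 8, y in [10, 13]  -> 2 point(s)
  x = 20: RHS = 18, y in [8, 15]  -> 2 point(s)
  x = 22: RHS = 13, y in [6, 17]  -> 2 point(s)
Affine points: 27. Add the point at infinity: total = 28.

#E(F_23) = 28


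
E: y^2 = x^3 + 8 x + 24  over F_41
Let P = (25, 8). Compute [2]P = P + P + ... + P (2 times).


k = 2 = 10_2 (binary, LSB first: 01)
Double-and-add from P = (25, 8):
  bit 0 = 0: acc unchanged = O
  bit 1 = 1: acc = O + (37, 25) = (37, 25)

2P = (37, 25)


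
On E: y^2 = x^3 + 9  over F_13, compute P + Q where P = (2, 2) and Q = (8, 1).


P != Q, so use the chord formula.
s = (y2 - y1) / (x2 - x1) = (12) / (6) mod 13 = 2
x3 = s^2 - x1 - x2 mod 13 = 2^2 - 2 - 8 = 7
y3 = s (x1 - x3) - y1 mod 13 = 2 * (2 - 7) - 2 = 1

P + Q = (7, 1)


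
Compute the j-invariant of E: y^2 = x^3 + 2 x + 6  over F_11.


Delta = -16(4 a^3 + 27 b^2) mod 11 = 7
-1728 * (4 a)^3 = -1728 * (4*2)^3 mod 11 = 5
j = 5 * 7^(-1) mod 11 = 7

j = 7 (mod 11)


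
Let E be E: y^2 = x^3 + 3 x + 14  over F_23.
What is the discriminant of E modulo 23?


4 a^3 + 27 b^2 = 4*3^3 + 27*14^2 = 108 + 5292 = 5400
Delta = -16 * (5400) = -86400
Delta mod 23 = 11

Delta = 11 (mod 23)


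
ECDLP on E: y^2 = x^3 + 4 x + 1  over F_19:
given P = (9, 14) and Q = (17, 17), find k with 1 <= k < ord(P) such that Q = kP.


Enumerate multiples of P until we hit Q = (17, 17):
  1P = (9, 14)
  2P = (1, 5)
  3P = (7, 12)
  4P = (4, 10)
  5P = (15, 4)
  6P = (2, 6)
  7P = (0, 18)
  8P = (17, 17)
Match found at i = 8.

k = 8


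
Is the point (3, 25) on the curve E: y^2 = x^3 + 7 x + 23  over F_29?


Check whether y^2 = x^3 + 7 x + 23 (mod 29) for (x, y) = (3, 25).
LHS: y^2 = 25^2 mod 29 = 16
RHS: x^3 + 7 x + 23 = 3^3 + 7*3 + 23 mod 29 = 13
LHS != RHS

No, not on the curve


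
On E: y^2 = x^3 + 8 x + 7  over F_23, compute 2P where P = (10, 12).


Doubling: s = (3 x1^2 + a) / (2 y1)
s = (3*10^2 + 8) / (2*12) mod 23 = 9
x3 = s^2 - 2 x1 mod 23 = 9^2 - 2*10 = 15
y3 = s (x1 - x3) - y1 mod 23 = 9 * (10 - 15) - 12 = 12

2P = (15, 12)


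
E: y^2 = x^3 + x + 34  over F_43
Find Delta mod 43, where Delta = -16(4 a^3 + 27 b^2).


4 a^3 + 27 b^2 = 4*1^3 + 27*34^2 = 4 + 31212 = 31216
Delta = -16 * (31216) = -499456
Delta mod 43 = 32

Delta = 32 (mod 43)


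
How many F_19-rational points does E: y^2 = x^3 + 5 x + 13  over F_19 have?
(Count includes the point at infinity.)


For each x in F_19, count y with y^2 = x^3 + 5 x + 13 mod 19:
  x = 1: RHS = 0, y in [0]  -> 1 point(s)
  x = 3: RHS = 17, y in [6, 13]  -> 2 point(s)
  x = 5: RHS = 11, y in [7, 12]  -> 2 point(s)
  x = 7: RHS = 11, y in [7, 12]  -> 2 point(s)
  x = 15: RHS = 5, y in [9, 10]  -> 2 point(s)
  x = 16: RHS = 9, y in [3, 16]  -> 2 point(s)
  x = 18: RHS = 7, y in [8, 11]  -> 2 point(s)
Affine points: 13. Add the point at infinity: total = 14.

#E(F_19) = 14


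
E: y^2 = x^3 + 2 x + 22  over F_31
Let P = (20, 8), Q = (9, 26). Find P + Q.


P != Q, so use the chord formula.
s = (y2 - y1) / (x2 - x1) = (18) / (20) mod 31 = 4
x3 = s^2 - x1 - x2 mod 31 = 4^2 - 20 - 9 = 18
y3 = s (x1 - x3) - y1 mod 31 = 4 * (20 - 18) - 8 = 0

P + Q = (18, 0)


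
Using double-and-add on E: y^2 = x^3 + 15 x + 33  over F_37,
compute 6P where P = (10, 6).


k = 6 = 110_2 (binary, LSB first: 011)
Double-and-add from P = (10, 6):
  bit 0 = 0: acc unchanged = O
  bit 1 = 1: acc = O + (10, 31) = (10, 31)
  bit 2 = 1: acc = (10, 31) + (10, 6) = O

6P = O


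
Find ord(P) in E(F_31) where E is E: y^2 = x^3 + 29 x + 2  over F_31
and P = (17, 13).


Compute successive multiples of P until we hit O:
  1P = (17, 13)
  2P = (11, 3)
  3P = (23, 8)
  4P = (27, 16)
  5P = (6, 12)
  6P = (18, 1)
  7P = (16, 6)
  8P = (16, 25)
  ... (continuing to 15P)
  15P = O

ord(P) = 15


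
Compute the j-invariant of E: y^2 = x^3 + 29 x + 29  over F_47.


Delta = -16(4 a^3 + 27 b^2) mod 47 = 19
-1728 * (4 a)^3 = -1728 * (4*29)^3 mod 47 = 4
j = 4 * 19^(-1) mod 47 = 20

j = 20 (mod 47)


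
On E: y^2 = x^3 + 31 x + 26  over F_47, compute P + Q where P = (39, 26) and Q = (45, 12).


P != Q, so use the chord formula.
s = (y2 - y1) / (x2 - x1) = (33) / (6) mod 47 = 29
x3 = s^2 - x1 - x2 mod 47 = 29^2 - 39 - 45 = 5
y3 = s (x1 - x3) - y1 mod 47 = 29 * (39 - 5) - 26 = 20

P + Q = (5, 20)


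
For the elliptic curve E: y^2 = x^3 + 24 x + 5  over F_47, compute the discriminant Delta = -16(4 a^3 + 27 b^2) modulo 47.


4 a^3 + 27 b^2 = 4*24^3 + 27*5^2 = 55296 + 675 = 55971
Delta = -16 * (55971) = -895536
Delta mod 47 = 2

Delta = 2 (mod 47)


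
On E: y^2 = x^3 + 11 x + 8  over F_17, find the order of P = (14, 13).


Compute successive multiples of P until we hit O:
  1P = (14, 13)
  2P = (2, 15)
  3P = (10, 9)
  4P = (11, 7)
  5P = (13, 6)
  6P = (5, 16)
  7P = (0, 5)
  8P = (12, 10)
  ... (continuing to 24P)
  24P = O

ord(P) = 24


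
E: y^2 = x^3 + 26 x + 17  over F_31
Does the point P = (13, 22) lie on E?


Check whether y^2 = x^3 + 26 x + 17 (mod 31) for (x, y) = (13, 22).
LHS: y^2 = 22^2 mod 31 = 19
RHS: x^3 + 26 x + 17 = 13^3 + 26*13 + 17 mod 31 = 10
LHS != RHS

No, not on the curve


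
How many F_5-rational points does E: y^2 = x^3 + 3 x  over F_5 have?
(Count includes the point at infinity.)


For each x in F_5, count y with y^2 = x^3 + 3 x + 0 mod 5:
  x = 0: RHS = 0, y in [0]  -> 1 point(s)
  x = 1: RHS = 4, y in [2, 3]  -> 2 point(s)
  x = 2: RHS = 4, y in [2, 3]  -> 2 point(s)
  x = 3: RHS = 1, y in [1, 4]  -> 2 point(s)
  x = 4: RHS = 1, y in [1, 4]  -> 2 point(s)
Affine points: 9. Add the point at infinity: total = 10.

#E(F_5) = 10


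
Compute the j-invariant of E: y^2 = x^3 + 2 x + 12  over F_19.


Delta = -16(4 a^3 + 27 b^2) mod 19 = 18
-1728 * (4 a)^3 = -1728 * (4*2)^3 mod 19 = 18
j = 18 * 18^(-1) mod 19 = 1

j = 1 (mod 19)


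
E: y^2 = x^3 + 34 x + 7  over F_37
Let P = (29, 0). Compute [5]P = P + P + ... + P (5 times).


k = 5 = 101_2 (binary, LSB first: 101)
Double-and-add from P = (29, 0):
  bit 0 = 1: acc = O + (29, 0) = (29, 0)
  bit 1 = 0: acc unchanged = (29, 0)
  bit 2 = 1: acc = (29, 0) + O = (29, 0)

5P = (29, 0)


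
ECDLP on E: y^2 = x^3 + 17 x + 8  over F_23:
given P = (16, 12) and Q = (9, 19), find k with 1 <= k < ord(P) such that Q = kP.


Enumerate multiples of P until we hit Q = (9, 19):
  1P = (16, 12)
  2P = (0, 13)
  3P = (15, 21)
  4P = (4, 18)
  5P = (9, 19)
Match found at i = 5.

k = 5


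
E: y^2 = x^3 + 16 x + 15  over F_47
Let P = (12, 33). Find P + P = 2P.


Doubling: s = (3 x1^2 + a) / (2 y1)
s = (3*12^2 + 16) / (2*33) mod 47 = 31
x3 = s^2 - 2 x1 mod 47 = 31^2 - 2*12 = 44
y3 = s (x1 - x3) - y1 mod 47 = 31 * (12 - 44) - 33 = 9

2P = (44, 9)


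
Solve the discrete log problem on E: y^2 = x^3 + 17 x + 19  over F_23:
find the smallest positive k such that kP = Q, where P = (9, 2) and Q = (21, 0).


Enumerate multiples of P until we hit Q = (21, 0):
  1P = (9, 2)
  2P = (21, 0)
Match found at i = 2.

k = 2


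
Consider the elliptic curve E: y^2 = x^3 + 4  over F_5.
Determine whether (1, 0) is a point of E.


Check whether y^2 = x^3 + 0 x + 4 (mod 5) for (x, y) = (1, 0).
LHS: y^2 = 0^2 mod 5 = 0
RHS: x^3 + 0 x + 4 = 1^3 + 0*1 + 4 mod 5 = 0
LHS = RHS

Yes, on the curve


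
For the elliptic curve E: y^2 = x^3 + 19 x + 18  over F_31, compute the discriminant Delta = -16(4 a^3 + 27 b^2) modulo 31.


4 a^3 + 27 b^2 = 4*19^3 + 27*18^2 = 27436 + 8748 = 36184
Delta = -16 * (36184) = -578944
Delta mod 31 = 12

Delta = 12 (mod 31)


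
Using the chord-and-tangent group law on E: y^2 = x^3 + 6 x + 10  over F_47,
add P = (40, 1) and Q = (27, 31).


P != Q, so use the chord formula.
s = (y2 - y1) / (x2 - x1) = (30) / (34) mod 47 = 23
x3 = s^2 - x1 - x2 mod 47 = 23^2 - 40 - 27 = 39
y3 = s (x1 - x3) - y1 mod 47 = 23 * (40 - 39) - 1 = 22

P + Q = (39, 22)


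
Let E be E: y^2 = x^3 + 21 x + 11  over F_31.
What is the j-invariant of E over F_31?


Delta = -16(4 a^3 + 27 b^2) mod 31 = 10
-1728 * (4 a)^3 = -1728 * (4*21)^3 mod 31 = 27
j = 27 * 10^(-1) mod 31 = 12

j = 12 (mod 31)


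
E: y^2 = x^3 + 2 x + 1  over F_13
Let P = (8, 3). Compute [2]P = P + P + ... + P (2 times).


k = 2 = 10_2 (binary, LSB first: 01)
Double-and-add from P = (8, 3):
  bit 0 = 0: acc unchanged = O
  bit 1 = 1: acc = O + (1, 11) = (1, 11)

2P = (1, 11)


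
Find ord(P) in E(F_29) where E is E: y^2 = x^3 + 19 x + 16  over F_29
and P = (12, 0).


Compute successive multiples of P until we hit O:
  1P = (12, 0)
  2P = O

ord(P) = 2


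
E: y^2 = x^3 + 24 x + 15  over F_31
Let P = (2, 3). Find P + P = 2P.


Doubling: s = (3 x1^2 + a) / (2 y1)
s = (3*2^2 + 24) / (2*3) mod 31 = 6
x3 = s^2 - 2 x1 mod 31 = 6^2 - 2*2 = 1
y3 = s (x1 - x3) - y1 mod 31 = 6 * (2 - 1) - 3 = 3

2P = (1, 3)


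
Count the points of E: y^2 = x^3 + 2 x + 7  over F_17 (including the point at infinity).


For each x in F_17, count y with y^2 = x^3 + 2 x + 7 mod 17:
  x = 2: RHS = 2, y in [6, 11]  -> 2 point(s)
  x = 8: RHS = 8, y in [5, 12]  -> 2 point(s)
  x = 11: RHS = 0, y in [0]  -> 1 point(s)
  x = 12: RHS = 8, y in [5, 12]  -> 2 point(s)
  x = 14: RHS = 8, y in [5, 12]  -> 2 point(s)
  x = 16: RHS = 4, y in [2, 15]  -> 2 point(s)
Affine points: 11. Add the point at infinity: total = 12.

#E(F_17) = 12


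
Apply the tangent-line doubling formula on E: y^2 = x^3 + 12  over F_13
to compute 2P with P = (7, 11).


Doubling: s = (3 x1^2 + a) / (2 y1)
s = (3*7^2 + 0) / (2*11) mod 13 = 12
x3 = s^2 - 2 x1 mod 13 = 12^2 - 2*7 = 0
y3 = s (x1 - x3) - y1 mod 13 = 12 * (7 - 0) - 11 = 8

2P = (0, 8)


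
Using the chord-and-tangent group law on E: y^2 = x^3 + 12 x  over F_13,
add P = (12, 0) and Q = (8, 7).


P != Q, so use the chord formula.
s = (y2 - y1) / (x2 - x1) = (7) / (9) mod 13 = 8
x3 = s^2 - x1 - x2 mod 13 = 8^2 - 12 - 8 = 5
y3 = s (x1 - x3) - y1 mod 13 = 8 * (12 - 5) - 0 = 4

P + Q = (5, 4)


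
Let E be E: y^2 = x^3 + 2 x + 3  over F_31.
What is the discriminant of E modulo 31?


4 a^3 + 27 b^2 = 4*2^3 + 27*3^2 = 32 + 243 = 275
Delta = -16 * (275) = -4400
Delta mod 31 = 2

Delta = 2 (mod 31)


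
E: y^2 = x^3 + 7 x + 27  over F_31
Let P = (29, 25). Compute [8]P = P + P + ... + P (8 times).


k = 8 = 1000_2 (binary, LSB first: 0001)
Double-and-add from P = (29, 25):
  bit 0 = 0: acc unchanged = O
  bit 1 = 0: acc unchanged = O
  bit 2 = 0: acc unchanged = O
  bit 3 = 1: acc = O + (7, 27) = (7, 27)

8P = (7, 27)


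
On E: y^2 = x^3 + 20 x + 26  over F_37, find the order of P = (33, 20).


Compute successive multiples of P until we hit O:
  1P = (33, 20)
  2P = (12, 12)
  3P = (20, 29)
  4P = (9, 26)
  5P = (2, 0)
  6P = (9, 11)
  7P = (20, 8)
  8P = (12, 25)
  ... (continuing to 10P)
  10P = O

ord(P) = 10


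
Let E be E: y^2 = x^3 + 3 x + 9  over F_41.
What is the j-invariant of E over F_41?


Delta = -16(4 a^3 + 27 b^2) mod 41 = 16
-1728 * (4 a)^3 = -1728 * (4*3)^3 mod 41 = 5
j = 5 * 16^(-1) mod 41 = 8

j = 8 (mod 41)


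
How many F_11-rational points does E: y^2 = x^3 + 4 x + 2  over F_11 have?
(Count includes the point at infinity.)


For each x in F_11, count y with y^2 = x^3 + 4 x + 2 mod 11:
  x = 4: RHS = 5, y in [4, 7]  -> 2 point(s)
  x = 5: RHS = 4, y in [2, 9]  -> 2 point(s)
  x = 6: RHS = 0, y in [0]  -> 1 point(s)
Affine points: 5. Add the point at infinity: total = 6.

#E(F_11) = 6


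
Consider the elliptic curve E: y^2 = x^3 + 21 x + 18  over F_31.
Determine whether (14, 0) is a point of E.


Check whether y^2 = x^3 + 21 x + 18 (mod 31) for (x, y) = (14, 0).
LHS: y^2 = 0^2 mod 31 = 0
RHS: x^3 + 21 x + 18 = 14^3 + 21*14 + 18 mod 31 = 18
LHS != RHS

No, not on the curve


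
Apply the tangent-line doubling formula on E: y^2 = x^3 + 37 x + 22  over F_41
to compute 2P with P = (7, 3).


Doubling: s = (3 x1^2 + a) / (2 y1)
s = (3*7^2 + 37) / (2*3) mod 41 = 17
x3 = s^2 - 2 x1 mod 41 = 17^2 - 2*7 = 29
y3 = s (x1 - x3) - y1 mod 41 = 17 * (7 - 29) - 3 = 33

2P = (29, 33)


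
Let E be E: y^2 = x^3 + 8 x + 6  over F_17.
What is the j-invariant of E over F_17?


Delta = -16(4 a^3 + 27 b^2) mod 17 = 11
-1728 * (4 a)^3 = -1728 * (4*8)^3 mod 17 = 3
j = 3 * 11^(-1) mod 17 = 8

j = 8 (mod 17)


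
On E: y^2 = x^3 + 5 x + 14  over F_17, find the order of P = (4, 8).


Compute successive multiples of P until we hit O:
  1P = (4, 8)
  2P = (13, 10)
  3P = (16, 12)
  4P = (16, 5)
  5P = (13, 7)
  6P = (4, 9)
  7P = O

ord(P) = 7


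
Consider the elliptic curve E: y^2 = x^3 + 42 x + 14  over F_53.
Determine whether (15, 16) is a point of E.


Check whether y^2 = x^3 + 42 x + 14 (mod 53) for (x, y) = (15, 16).
LHS: y^2 = 16^2 mod 53 = 44
RHS: x^3 + 42 x + 14 = 15^3 + 42*15 + 14 mod 53 = 44
LHS = RHS

Yes, on the curve


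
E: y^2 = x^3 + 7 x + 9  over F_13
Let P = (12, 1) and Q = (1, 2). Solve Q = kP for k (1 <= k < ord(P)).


Enumerate multiples of P until we hit Q = (1, 2):
  1P = (12, 1)
  2P = (1, 2)
Match found at i = 2.

k = 2


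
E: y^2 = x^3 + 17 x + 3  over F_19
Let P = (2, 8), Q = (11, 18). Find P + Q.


P != Q, so use the chord formula.
s = (y2 - y1) / (x2 - x1) = (10) / (9) mod 19 = 18
x3 = s^2 - x1 - x2 mod 19 = 18^2 - 2 - 11 = 7
y3 = s (x1 - x3) - y1 mod 19 = 18 * (2 - 7) - 8 = 16

P + Q = (7, 16)


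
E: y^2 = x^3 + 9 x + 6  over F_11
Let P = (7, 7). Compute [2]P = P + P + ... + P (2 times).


k = 2 = 10_2 (binary, LSB first: 01)
Double-and-add from P = (7, 7):
  bit 0 = 0: acc unchanged = O
  bit 1 = 1: acc = O + (6, 1) = (6, 1)

2P = (6, 1)


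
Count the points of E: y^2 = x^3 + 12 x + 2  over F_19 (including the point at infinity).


For each x in F_19, count y with y^2 = x^3 + 12 x + 2 mod 19:
  x = 4: RHS = 0, y in [0]  -> 1 point(s)
  x = 5: RHS = 16, y in [4, 15]  -> 2 point(s)
  x = 6: RHS = 5, y in [9, 10]  -> 2 point(s)
  x = 7: RHS = 11, y in [7, 12]  -> 2 point(s)
  x = 10: RHS = 1, y in [1, 18]  -> 2 point(s)
  x = 14: RHS = 7, y in [8, 11]  -> 2 point(s)
  x = 15: RHS = 4, y in [2, 17]  -> 2 point(s)
Affine points: 13. Add the point at infinity: total = 14.

#E(F_19) = 14


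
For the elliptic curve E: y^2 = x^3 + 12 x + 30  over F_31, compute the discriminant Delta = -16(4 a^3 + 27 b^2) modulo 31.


4 a^3 + 27 b^2 = 4*12^3 + 27*30^2 = 6912 + 24300 = 31212
Delta = -16 * (31212) = -499392
Delta mod 31 = 18

Delta = 18 (mod 31)


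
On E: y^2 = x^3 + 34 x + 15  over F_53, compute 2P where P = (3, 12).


Doubling: s = (3 x1^2 + a) / (2 y1)
s = (3*3^2 + 34) / (2*12) mod 53 = 18
x3 = s^2 - 2 x1 mod 53 = 18^2 - 2*3 = 0
y3 = s (x1 - x3) - y1 mod 53 = 18 * (3 - 0) - 12 = 42

2P = (0, 42)


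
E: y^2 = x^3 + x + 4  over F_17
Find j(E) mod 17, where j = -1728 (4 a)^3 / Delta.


Delta = -16(4 a^3 + 27 b^2) mod 17 = 11
-1728 * (4 a)^3 = -1728 * (4*1)^3 mod 17 = 10
j = 10 * 11^(-1) mod 17 = 4

j = 4 (mod 17)


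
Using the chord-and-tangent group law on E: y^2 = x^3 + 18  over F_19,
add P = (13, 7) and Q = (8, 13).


P != Q, so use the chord formula.
s = (y2 - y1) / (x2 - x1) = (6) / (14) mod 19 = 14
x3 = s^2 - x1 - x2 mod 19 = 14^2 - 13 - 8 = 4
y3 = s (x1 - x3) - y1 mod 19 = 14 * (13 - 4) - 7 = 5

P + Q = (4, 5)


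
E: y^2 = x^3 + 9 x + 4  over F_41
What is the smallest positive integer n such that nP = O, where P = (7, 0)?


Compute successive multiples of P until we hit O:
  1P = (7, 0)
  2P = O

ord(P) = 2


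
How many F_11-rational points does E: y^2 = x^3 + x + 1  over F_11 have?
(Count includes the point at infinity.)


For each x in F_11, count y with y^2 = x^3 + 1 x + 1 mod 11:
  x = 0: RHS = 1, y in [1, 10]  -> 2 point(s)
  x = 1: RHS = 3, y in [5, 6]  -> 2 point(s)
  x = 2: RHS = 0, y in [0]  -> 1 point(s)
  x = 3: RHS = 9, y in [3, 8]  -> 2 point(s)
  x = 4: RHS = 3, y in [5, 6]  -> 2 point(s)
  x = 6: RHS = 3, y in [5, 6]  -> 2 point(s)
  x = 8: RHS = 4, y in [2, 9]  -> 2 point(s)
Affine points: 13. Add the point at infinity: total = 14.

#E(F_11) = 14


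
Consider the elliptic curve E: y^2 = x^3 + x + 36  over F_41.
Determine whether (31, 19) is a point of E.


Check whether y^2 = x^3 + 1 x + 36 (mod 41) for (x, y) = (31, 19).
LHS: y^2 = 19^2 mod 41 = 33
RHS: x^3 + 1 x + 36 = 31^3 + 1*31 + 36 mod 41 = 10
LHS != RHS

No, not on the curve


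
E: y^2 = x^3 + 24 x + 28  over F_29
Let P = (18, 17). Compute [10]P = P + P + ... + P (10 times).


k = 10 = 1010_2 (binary, LSB first: 0101)
Double-and-add from P = (18, 17):
  bit 0 = 0: acc unchanged = O
  bit 1 = 1: acc = O + (26, 25) = (26, 25)
  bit 2 = 0: acc unchanged = (26, 25)
  bit 3 = 1: acc = (26, 25) + (15, 14) = (18, 12)

10P = (18, 12)


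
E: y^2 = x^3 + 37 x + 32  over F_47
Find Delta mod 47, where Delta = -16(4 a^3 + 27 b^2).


4 a^3 + 27 b^2 = 4*37^3 + 27*32^2 = 202612 + 27648 = 230260
Delta = -16 * (230260) = -3684160
Delta mod 47 = 29

Delta = 29 (mod 47)


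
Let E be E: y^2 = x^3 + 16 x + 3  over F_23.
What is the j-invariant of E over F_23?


Delta = -16(4 a^3 + 27 b^2) mod 23 = 9
-1728 * (4 a)^3 = -1728 * (4*16)^3 mod 23 = 7
j = 7 * 9^(-1) mod 23 = 11

j = 11 (mod 23)


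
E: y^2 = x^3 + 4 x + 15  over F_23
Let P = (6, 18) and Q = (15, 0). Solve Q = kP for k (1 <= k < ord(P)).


Enumerate multiples of P until we hit Q = (15, 0):
  1P = (6, 18)
  2P = (15, 0)
Match found at i = 2.

k = 2


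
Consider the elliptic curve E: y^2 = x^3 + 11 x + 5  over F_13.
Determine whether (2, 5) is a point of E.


Check whether y^2 = x^3 + 11 x + 5 (mod 13) for (x, y) = (2, 5).
LHS: y^2 = 5^2 mod 13 = 12
RHS: x^3 + 11 x + 5 = 2^3 + 11*2 + 5 mod 13 = 9
LHS != RHS

No, not on the curve


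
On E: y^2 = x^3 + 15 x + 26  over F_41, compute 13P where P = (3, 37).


k = 13 = 1101_2 (binary, LSB first: 1011)
Double-and-add from P = (3, 37):
  bit 0 = 1: acc = O + (3, 37) = (3, 37)
  bit 1 = 0: acc unchanged = (3, 37)
  bit 2 = 1: acc = (3, 37) + (1, 1) = (33, 38)
  bit 3 = 1: acc = (33, 38) + (38, 35) = (13, 32)

13P = (13, 32)


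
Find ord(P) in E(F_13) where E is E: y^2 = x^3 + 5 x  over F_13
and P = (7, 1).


Compute successive multiples of P until we hit O:
  1P = (7, 1)
  2P = (3, 4)
  3P = (6, 8)
  4P = (10, 7)
  5P = (0, 0)
  6P = (10, 6)
  7P = (6, 5)
  8P = (3, 9)
  ... (continuing to 10P)
  10P = O

ord(P) = 10


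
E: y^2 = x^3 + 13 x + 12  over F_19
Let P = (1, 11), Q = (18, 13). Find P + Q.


P != Q, so use the chord formula.
s = (y2 - y1) / (x2 - x1) = (2) / (17) mod 19 = 18
x3 = s^2 - x1 - x2 mod 19 = 18^2 - 1 - 18 = 1
y3 = s (x1 - x3) - y1 mod 19 = 18 * (1 - 1) - 11 = 8

P + Q = (1, 8)


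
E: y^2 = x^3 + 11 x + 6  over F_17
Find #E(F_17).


For each x in F_17, count y with y^2 = x^3 + 11 x + 6 mod 17:
  x = 1: RHS = 1, y in [1, 16]  -> 2 point(s)
  x = 2: RHS = 2, y in [6, 11]  -> 2 point(s)
  x = 3: RHS = 15, y in [7, 10]  -> 2 point(s)
  x = 5: RHS = 16, y in [4, 13]  -> 2 point(s)
  x = 6: RHS = 16, y in [4, 13]  -> 2 point(s)
  x = 7: RHS = 1, y in [1, 16]  -> 2 point(s)
  x = 9: RHS = 1, y in [1, 16]  -> 2 point(s)
  x = 11: RHS = 13, y in [8, 9]  -> 2 point(s)
  x = 12: RHS = 13, y in [8, 9]  -> 2 point(s)
  x = 13: RHS = 0, y in [0]  -> 1 point(s)
Affine points: 19. Add the point at infinity: total = 20.

#E(F_17) = 20


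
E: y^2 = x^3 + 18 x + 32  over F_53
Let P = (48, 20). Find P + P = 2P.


Doubling: s = (3 x1^2 + a) / (2 y1)
s = (3*48^2 + 18) / (2*20) mod 53 = 1
x3 = s^2 - 2 x1 mod 53 = 1^2 - 2*48 = 11
y3 = s (x1 - x3) - y1 mod 53 = 1 * (48 - 11) - 20 = 17

2P = (11, 17)


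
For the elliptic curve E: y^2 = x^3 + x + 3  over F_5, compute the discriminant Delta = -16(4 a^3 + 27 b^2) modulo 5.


4 a^3 + 27 b^2 = 4*1^3 + 27*3^2 = 4 + 243 = 247
Delta = -16 * (247) = -3952
Delta mod 5 = 3

Delta = 3 (mod 5)


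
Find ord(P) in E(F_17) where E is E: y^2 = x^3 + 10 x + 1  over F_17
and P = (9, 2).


Compute successive multiples of P until we hit O:
  1P = (9, 2)
  2P = (12, 8)
  3P = (0, 16)
  4P = (10, 9)
  5P = (13, 4)
  6P = (8, 7)
  7P = (8, 10)
  8P = (13, 13)
  ... (continuing to 13P)
  13P = O

ord(P) = 13


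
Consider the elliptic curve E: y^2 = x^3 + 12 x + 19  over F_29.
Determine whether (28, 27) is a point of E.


Check whether y^2 = x^3 + 12 x + 19 (mod 29) for (x, y) = (28, 27).
LHS: y^2 = 27^2 mod 29 = 4
RHS: x^3 + 12 x + 19 = 28^3 + 12*28 + 19 mod 29 = 6
LHS != RHS

No, not on the curve


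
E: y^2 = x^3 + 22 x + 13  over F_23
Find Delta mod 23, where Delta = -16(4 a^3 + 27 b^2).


4 a^3 + 27 b^2 = 4*22^3 + 27*13^2 = 42592 + 4563 = 47155
Delta = -16 * (47155) = -754480
Delta mod 23 = 12

Delta = 12 (mod 23)


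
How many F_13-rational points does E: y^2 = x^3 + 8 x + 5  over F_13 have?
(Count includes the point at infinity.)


For each x in F_13, count y with y^2 = x^3 + 8 x + 5 mod 13:
  x = 1: RHS = 1, y in [1, 12]  -> 2 point(s)
  x = 2: RHS = 3, y in [4, 9]  -> 2 point(s)
  x = 3: RHS = 4, y in [2, 11]  -> 2 point(s)
  x = 4: RHS = 10, y in [6, 7]  -> 2 point(s)
  x = 5: RHS = 1, y in [1, 12]  -> 2 point(s)
  x = 6: RHS = 9, y in [3, 10]  -> 2 point(s)
  x = 7: RHS = 1, y in [1, 12]  -> 2 point(s)
  x = 8: RHS = 9, y in [3, 10]  -> 2 point(s)
  x = 9: RHS = 0, y in [0]  -> 1 point(s)
  x = 12: RHS = 9, y in [3, 10]  -> 2 point(s)
Affine points: 19. Add the point at infinity: total = 20.

#E(F_13) = 20


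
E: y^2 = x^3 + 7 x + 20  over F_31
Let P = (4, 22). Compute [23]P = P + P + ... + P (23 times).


k = 23 = 10111_2 (binary, LSB first: 11101)
Double-and-add from P = (4, 22):
  bit 0 = 1: acc = O + (4, 22) = (4, 22)
  bit 1 = 1: acc = (4, 22) + (11, 8) = (20, 10)
  bit 2 = 1: acc = (20, 10) + (25, 17) = (14, 17)
  bit 3 = 0: acc unchanged = (14, 17)
  bit 4 = 1: acc = (14, 17) + (7, 3) = (14, 14)

23P = (14, 14)
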